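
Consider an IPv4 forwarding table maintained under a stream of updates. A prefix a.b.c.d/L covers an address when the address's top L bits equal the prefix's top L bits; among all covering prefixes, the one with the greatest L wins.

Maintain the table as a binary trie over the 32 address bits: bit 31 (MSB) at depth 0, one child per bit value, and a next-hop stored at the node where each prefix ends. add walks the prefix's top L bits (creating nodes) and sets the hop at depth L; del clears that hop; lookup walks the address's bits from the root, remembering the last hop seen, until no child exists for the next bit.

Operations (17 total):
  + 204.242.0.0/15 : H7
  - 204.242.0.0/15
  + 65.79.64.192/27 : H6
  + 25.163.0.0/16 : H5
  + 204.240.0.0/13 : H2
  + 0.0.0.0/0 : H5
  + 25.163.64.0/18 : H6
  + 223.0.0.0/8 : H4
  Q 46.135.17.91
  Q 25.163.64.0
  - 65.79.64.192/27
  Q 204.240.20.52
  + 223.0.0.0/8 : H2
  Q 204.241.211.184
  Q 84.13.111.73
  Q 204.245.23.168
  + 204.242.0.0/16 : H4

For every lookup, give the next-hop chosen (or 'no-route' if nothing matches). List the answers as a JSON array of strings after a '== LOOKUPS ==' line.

Trace:
  add 204.242.0.0/15 -> H7 at depth 15
  - 204.242.0.0/15 clear@15
  add 65.79.64.192/27 -> H6 at depth 27
  add 25.163.0.0/16 -> H5 at depth 16
  add 204.240.0.0/13 -> H2 at depth 13
  add 0.0.0.0/0 -> H5 at depth 0
  add 25.163.64.0/18 -> H6 at depth 18
  add 223.0.0.0/8 -> H4 at depth 8
  Q 46.135.17.91: descend 00 ; hops seen [H5] ; pick H5
  Q 25.163.64.0: descend 000110011010001101 ; hops seen [H5,H5,H6] ; pick H6
  - 65.79.64.192/27 clear@27
  Q 204.240.20.52: descend 11001100111100 ; hops seen [H5,H2] ; pick H2
  add 223.0.0.0/8 -> H2 at depth 8
  Q 204.241.211.184: descend 11001100111100 ; hops seen [H5,H2] ; pick H2
  Q 84.13.111.73: descend 010 ; hops seen [H5] ; pick H5
  Q 204.245.23.168: descend 1100110011110 ; hops seen [H5,H2] ; pick H2
  add 204.242.0.0/16 -> H4 at depth 16

== LOOKUPS ==
["H5","H6","H2","H2","H5","H2"]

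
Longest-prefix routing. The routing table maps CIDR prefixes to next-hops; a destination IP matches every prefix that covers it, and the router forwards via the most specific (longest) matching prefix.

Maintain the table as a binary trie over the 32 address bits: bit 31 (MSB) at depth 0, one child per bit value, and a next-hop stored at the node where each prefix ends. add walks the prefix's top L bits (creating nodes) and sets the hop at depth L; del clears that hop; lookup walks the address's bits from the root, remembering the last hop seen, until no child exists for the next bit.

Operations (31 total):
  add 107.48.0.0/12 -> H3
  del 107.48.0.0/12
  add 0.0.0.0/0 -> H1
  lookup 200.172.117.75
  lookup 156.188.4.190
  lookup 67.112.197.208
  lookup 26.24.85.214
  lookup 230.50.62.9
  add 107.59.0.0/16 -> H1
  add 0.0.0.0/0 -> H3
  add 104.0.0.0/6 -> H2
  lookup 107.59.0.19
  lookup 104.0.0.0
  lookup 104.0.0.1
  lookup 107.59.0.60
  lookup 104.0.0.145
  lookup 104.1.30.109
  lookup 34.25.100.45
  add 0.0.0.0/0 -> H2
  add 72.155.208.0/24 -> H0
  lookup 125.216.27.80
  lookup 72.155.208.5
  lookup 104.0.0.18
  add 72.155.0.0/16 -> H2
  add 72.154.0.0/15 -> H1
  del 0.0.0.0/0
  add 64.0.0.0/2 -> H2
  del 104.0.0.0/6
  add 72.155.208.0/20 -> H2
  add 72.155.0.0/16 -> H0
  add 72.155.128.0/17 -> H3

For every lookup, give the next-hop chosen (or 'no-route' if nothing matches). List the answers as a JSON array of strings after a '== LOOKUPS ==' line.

Apply in order:
  + 107.48.0.0/12 (H3) depth=12
  del 107.48.0.0/12 (clear depth 12)
  + 0.0.0.0/0 (H1) depth=0
  lookup 200.172.117.75: bits ε walk d0:H1 -> H1
  lookup 156.188.4.190: bits ε walk d0:H1 -> H1
  lookup 67.112.197.208: bits 01 walk d0:H1→d1:-→d2:- -> H1
  lookup 26.24.85.214: bits 0 walk d0:H1→d1:- -> H1
  lookup 230.50.62.9: bits ε walk d0:H1 -> H1
  + 107.59.0.0/16 (H1) depth=16
  + 0.0.0.0/0 (H3) depth=0
  + 104.0.0.0/6 (H2) depth=6
  lookup 107.59.0.19: bits 0110101100111011 walk d0:H3→d1:-→d2:-→d3:-→d4:-→d5:-→d6:H2→d7:-→d8:-→d9:-→d10:-→d11:-→d12:-→d13:-→d14:-→d15:-→d16:H1 -> H1
  lookup 104.0.0.0: bits 011010 walk d0:H3→d1:-→d2:-→d3:-→d4:-→d5:-→d6:H2 -> H2
  lookup 104.0.0.1: bits 011010 walk d0:H3→d1:-→d2:-→d3:-→d4:-→d5:-→d6:H2 -> H2
  lookup 107.59.0.60: bits 0110101100111011 walk d0:H3→d1:-→d2:-→d3:-→d4:-→d5:-→d6:H2→d7:-→d8:-→d9:-→d10:-→d11:-→d12:-→d13:-→d14:-→d15:-→d16:H1 -> H1
  lookup 104.0.0.145: bits 011010 walk d0:H3→d1:-→d2:-→d3:-→d4:-→d5:-→d6:H2 -> H2
  lookup 104.1.30.109: bits 011010 walk d0:H3→d1:-→d2:-→d3:-→d4:-→d5:-→d6:H2 -> H2
  lookup 34.25.100.45: bits 0 walk d0:H3→d1:- -> H3
  + 0.0.0.0/0 (H2) depth=0
  + 72.155.208.0/24 (H0) depth=24
  lookup 125.216.27.80: bits 011 walk d0:H2→d1:-→d2:-→d3:- -> H2
  lookup 72.155.208.5: bits 010010001001101111010000 walk d0:H2→d1:-→d2:-→d3:-→d4:-→d5:-→d6:-→d7:-→d8:-→d9:-→d10:-→d11:-→d12:-→d13:-→d14:-→d15:-→d16:-→d17:-→d18:-→d19:-→d20:-→d21:-→d22:-→d23:-→d24:H0 -> H0
  lookup 104.0.0.18: bits 011010 walk d0:H2→d1:-→d2:-→d3:-→d4:-→d5:-→d6:H2 -> H2
  + 72.155.0.0/16 (H2) depth=16
  + 72.154.0.0/15 (H1) depth=15
  del 0.0.0.0/0 (clear depth 0)
  + 64.0.0.0/2 (H2) depth=2
  del 104.0.0.0/6 (clear depth 6)
  + 72.155.208.0/20 (H2) depth=20
  + 72.155.0.0/16 (H0) depth=16
  + 72.155.128.0/17 (H3) depth=17

== LOOKUPS ==
["H1","H1","H1","H1","H1","H1","H2","H2","H1","H2","H2","H3","H2","H0","H2"]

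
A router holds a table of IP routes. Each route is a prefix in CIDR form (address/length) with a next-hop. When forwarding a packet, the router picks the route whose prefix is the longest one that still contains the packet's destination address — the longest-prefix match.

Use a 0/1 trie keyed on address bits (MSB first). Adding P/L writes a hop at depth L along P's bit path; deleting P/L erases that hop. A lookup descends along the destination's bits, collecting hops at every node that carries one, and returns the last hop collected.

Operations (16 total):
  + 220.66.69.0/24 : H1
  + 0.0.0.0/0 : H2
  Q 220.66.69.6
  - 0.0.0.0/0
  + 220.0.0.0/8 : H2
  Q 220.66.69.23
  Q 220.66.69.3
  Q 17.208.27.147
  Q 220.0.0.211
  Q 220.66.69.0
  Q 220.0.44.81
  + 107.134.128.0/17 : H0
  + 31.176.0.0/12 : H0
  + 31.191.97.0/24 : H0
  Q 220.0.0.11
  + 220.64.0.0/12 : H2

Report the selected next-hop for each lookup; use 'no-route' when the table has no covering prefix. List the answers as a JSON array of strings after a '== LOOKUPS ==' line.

Process each operation:
  + 220.66.69.0/24 (H1) depth=24
  + 0.0.0.0/0 (H2) depth=0
  ? 220.66.69.6  path d0:H2→d1:-→d2:-→d3:-→d4:-→d5:-→d6:-→d7:-→d8:-→d9:-→d10:-→d11:-→d12:-→d13:-→d14:-→d15:-→d16:-→d17:-→d18:-→d19:-→d20:-→d21:-→d22:-→d23:-→d24:H1  best=H1
  - 0.0.0.0/0 clear@0
  + 220.0.0.0/8 (H2) depth=8
  ? 220.66.69.23  path d0:-→d1:-→d2:-→d3:-→d4:-→d5:-→d6:-→d7:-→d8:H2→d9:-→d10:-→d11:-→d12:-→d13:-→d14:-→d15:-→d16:-→d17:-→d18:-→d19:-→d20:-→d21:-→d22:-→d23:-→d24:H1  best=H1
  ? 220.66.69.3  path d0:-→d1:-→d2:-→d3:-→d4:-→d5:-→d6:-→d7:-→d8:H2→d9:-→d10:-→d11:-→d12:-→d13:-→d14:-→d15:-→d16:-→d17:-→d18:-→d19:-→d20:-→d21:-→d22:-→d23:-→d24:H1  best=H1
  ? 17.208.27.147  path d0:-  best=no-route
  ? 220.0.0.211  path d0:-→d1:-→d2:-→d3:-→d4:-→d5:-→d6:-→d7:-→d8:H2→d9:-  best=H2
  ? 220.66.69.0  path d0:-→d1:-→d2:-→d3:-→d4:-→d5:-→d6:-→d7:-→d8:H2→d9:-→d10:-→d11:-→d12:-→d13:-→d14:-→d15:-→d16:-→d17:-→d18:-→d19:-→d20:-→d21:-→d22:-→d23:-→d24:H1  best=H1
  ? 220.0.44.81  path d0:-→d1:-→d2:-→d3:-→d4:-→d5:-→d6:-→d7:-→d8:H2→d9:-  best=H2
  + 107.134.128.0/17 (H0) depth=17
  + 31.176.0.0/12 (H0) depth=12
  + 31.191.97.0/24 (H0) depth=24
  ? 220.0.0.11  path d0:-→d1:-→d2:-→d3:-→d4:-→d5:-→d6:-→d7:-→d8:H2→d9:-  best=H2
  + 220.64.0.0/12 (H2) depth=12

== LOOKUPS ==
["H1","H1","H1","no-route","H2","H1","H2","H2"]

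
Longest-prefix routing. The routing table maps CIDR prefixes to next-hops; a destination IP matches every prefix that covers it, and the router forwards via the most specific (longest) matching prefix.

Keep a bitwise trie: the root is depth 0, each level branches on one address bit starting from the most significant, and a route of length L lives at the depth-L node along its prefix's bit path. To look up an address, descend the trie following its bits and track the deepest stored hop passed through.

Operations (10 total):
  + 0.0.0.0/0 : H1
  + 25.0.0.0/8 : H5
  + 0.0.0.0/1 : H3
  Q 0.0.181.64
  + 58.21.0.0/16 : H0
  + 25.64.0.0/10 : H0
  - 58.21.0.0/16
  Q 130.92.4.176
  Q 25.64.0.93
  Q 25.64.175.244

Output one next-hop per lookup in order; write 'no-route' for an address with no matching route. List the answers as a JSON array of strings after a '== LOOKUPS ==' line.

Process each operation:
  add 0.0.0.0/0 -> H1 at depth 0
  add 25.0.0.0/8 -> H5 at depth 8
  add 0.0.0.0/1 -> H3 at depth 1
  ? 0.0.181.64  path d0:H1→d1:H3→d2:-→d3:-  best=H3
  add 58.21.0.0/16 -> H0 at depth 16
  add 25.64.0.0/10 -> H0 at depth 10
  del 58.21.0.0/16 (clear depth 16)
  ? 130.92.4.176  path d0:H1  best=H1
  ? 25.64.0.93  path d0:H1→d1:H3→d2:-→d3:-→d4:-→d5:-→d6:-→d7:-→d8:H5→d9:-→d10:H0  best=H0
  ? 25.64.175.244  path d0:H1→d1:H3→d2:-→d3:-→d4:-→d5:-→d6:-→d7:-→d8:H5→d9:-→d10:H0  best=H0

== LOOKUPS ==
["H3","H1","H0","H0"]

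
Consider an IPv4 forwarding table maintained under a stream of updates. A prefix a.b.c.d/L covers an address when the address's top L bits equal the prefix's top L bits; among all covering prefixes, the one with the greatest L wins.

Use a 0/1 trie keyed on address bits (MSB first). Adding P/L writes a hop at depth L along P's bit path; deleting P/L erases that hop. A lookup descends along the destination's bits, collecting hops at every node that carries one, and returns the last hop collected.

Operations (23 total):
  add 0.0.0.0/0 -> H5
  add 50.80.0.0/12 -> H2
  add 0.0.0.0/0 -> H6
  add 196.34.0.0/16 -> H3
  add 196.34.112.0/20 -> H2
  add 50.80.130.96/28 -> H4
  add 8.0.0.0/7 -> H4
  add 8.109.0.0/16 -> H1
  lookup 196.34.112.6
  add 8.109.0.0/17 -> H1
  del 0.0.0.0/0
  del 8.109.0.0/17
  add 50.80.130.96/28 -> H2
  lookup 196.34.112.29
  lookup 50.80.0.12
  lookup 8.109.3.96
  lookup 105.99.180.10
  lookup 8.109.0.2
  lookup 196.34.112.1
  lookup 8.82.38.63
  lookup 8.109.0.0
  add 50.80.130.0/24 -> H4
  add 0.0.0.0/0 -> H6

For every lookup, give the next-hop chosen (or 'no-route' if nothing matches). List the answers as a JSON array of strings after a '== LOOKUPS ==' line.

Process each operation:
  add 0.0.0.0/0 -> H5 at depth 0
  add 50.80.0.0/12 -> H2 at depth 12
  add 0.0.0.0/0 -> H6 at depth 0
  add 196.34.0.0/16 -> H3 at depth 16
  add 196.34.112.0/20 -> H2 at depth 20
  add 50.80.130.96/28 -> H4 at depth 28
  add 8.0.0.0/7 -> H4 at depth 7
  add 8.109.0.0/16 -> H1 at depth 16
  lookup 196.34.112.6: bits 11000100001000100111 walk d0:H6→d1:-→d2:-→d3:-→d4:-→d5:-→d6:-→d7:-→d8:-→d9:-→d10:-→d11:-→d12:-→d13:-→d14:-→d15:-→d16:H3→d17:-→d18:-→d19:-→d20:H2 -> H2
  add 8.109.0.0/17 -> H1 at depth 17
  - 0.0.0.0/0 clear@0
  - 8.109.0.0/17 clear@17
  add 50.80.130.96/28 -> H2 at depth 28
  lookup 196.34.112.29: bits 11000100001000100111 walk d0:-→d1:-→d2:-→d3:-→d4:-→d5:-→d6:-→d7:-→d8:-→d9:-→d10:-→d11:-→d12:-→d13:-→d14:-→d15:-→d16:H3→d17:-→d18:-→d19:-→d20:H2 -> H2
  lookup 50.80.0.12: bits 0011001001010000 walk d0:-→d1:-→d2:-→d3:-→d4:-→d5:-→d6:-→d7:-→d8:-→d9:-→d10:-→d11:-→d12:H2→d13:-→d14:-→d15:-→d16:- -> H2
  lookup 8.109.3.96: bits 00001000011011010 walk d0:-→d1:-→d2:-→d3:-→d4:-→d5:-→d6:-→d7:H4→d8:-→d9:-→d10:-→d11:-→d12:-→d13:-→d14:-→d15:-→d16:H1→d17:- -> H1
  lookup 105.99.180.10: bits 0 walk d0:-→d1:- -> no-route
  lookup 8.109.0.2: bits 00001000011011010 walk d0:-→d1:-→d2:-→d3:-→d4:-→d5:-→d6:-→d7:H4→d8:-→d9:-→d10:-→d11:-→d12:-→d13:-→d14:-→d15:-→d16:H1→d17:- -> H1
  lookup 196.34.112.1: bits 11000100001000100111 walk d0:-→d1:-→d2:-→d3:-→d4:-→d5:-→d6:-→d7:-→d8:-→d9:-→d10:-→d11:-→d12:-→d13:-→d14:-→d15:-→d16:H3→d17:-→d18:-→d19:-→d20:H2 -> H2
  lookup 8.82.38.63: bits 0000100001 walk d0:-→d1:-→d2:-→d3:-→d4:-→d5:-→d6:-→d7:H4→d8:-→d9:-→d10:- -> H4
  lookup 8.109.0.0: bits 00001000011011010 walk d0:-→d1:-→d2:-→d3:-→d4:-→d5:-→d6:-→d7:H4→d8:-→d9:-→d10:-→d11:-→d12:-→d13:-→d14:-→d15:-→d16:H1→d17:- -> H1
  add 50.80.130.0/24 -> H4 at depth 24
  add 0.0.0.0/0 -> H6 at depth 0

== LOOKUPS ==
["H2","H2","H2","H1","no-route","H1","H2","H4","H1"]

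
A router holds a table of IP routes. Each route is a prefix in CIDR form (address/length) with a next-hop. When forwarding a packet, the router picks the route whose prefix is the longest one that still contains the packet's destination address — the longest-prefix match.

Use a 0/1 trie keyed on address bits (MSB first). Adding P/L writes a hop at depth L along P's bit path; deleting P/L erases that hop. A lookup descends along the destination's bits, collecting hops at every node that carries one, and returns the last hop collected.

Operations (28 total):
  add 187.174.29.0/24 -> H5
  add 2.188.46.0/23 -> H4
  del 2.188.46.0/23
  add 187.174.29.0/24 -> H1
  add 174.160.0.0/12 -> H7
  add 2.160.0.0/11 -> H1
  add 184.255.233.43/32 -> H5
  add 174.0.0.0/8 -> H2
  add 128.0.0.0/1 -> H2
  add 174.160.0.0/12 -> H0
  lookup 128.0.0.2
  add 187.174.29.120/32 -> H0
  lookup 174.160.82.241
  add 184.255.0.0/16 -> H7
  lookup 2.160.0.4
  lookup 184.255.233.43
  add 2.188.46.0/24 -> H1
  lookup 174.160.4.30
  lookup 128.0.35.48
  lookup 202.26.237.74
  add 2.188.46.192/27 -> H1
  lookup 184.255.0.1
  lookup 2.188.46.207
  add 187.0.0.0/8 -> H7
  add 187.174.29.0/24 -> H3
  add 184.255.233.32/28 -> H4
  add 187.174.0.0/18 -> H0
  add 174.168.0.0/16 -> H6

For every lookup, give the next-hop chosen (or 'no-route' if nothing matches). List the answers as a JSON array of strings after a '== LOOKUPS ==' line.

Apply in order:
  + 187.174.29.0/24 (H5) depth=24
  + 2.188.46.0/23 (H4) depth=23
  del 2.188.46.0/23 (clear depth 23)
  + 187.174.29.0/24 (H1) depth=24
  + 174.160.0.0/12 (H7) depth=12
  + 2.160.0.0/11 (H1) depth=11
  + 184.255.233.43/32 (H5) depth=32
  + 174.0.0.0/8 (H2) depth=8
  + 128.0.0.0/1 (H2) depth=1
  + 174.160.0.0/12 (H0) depth=12
  lookup 128.0.0.2: bits 10 walk d0:-→d1:H2→d2:- -> H2
  + 187.174.29.120/32 (H0) depth=32
  lookup 174.160.82.241: bits 101011101010 walk d0:-→d1:H2→d2:-→d3:-→d4:-→d5:-→d6:-→d7:-→d8:H2→d9:-→d10:-→d11:-→d12:H0 -> H0
  + 184.255.0.0/16 (H7) depth=16
  lookup 2.160.0.4: bits 00000010101 walk d0:-→d1:-→d2:-→d3:-→d4:-→d5:-→d6:-→d7:-→d8:-→d9:-→d10:-→d11:H1 -> H1
  lookup 184.255.233.43: bits 10111000111111111110100100101011 walk d0:-→d1:H2→d2:-→d3:-→d4:-→d5:-→d6:-→d7:-→d8:-→d9:-→d10:-→d11:-→d12:-→d13:-→d14:-→d15:-→d16:H7→d17:-→d18:-→d19:-→d20:-→d21:-→d22:-→d23:-→d24:-→d25:-→d26:-→d27:-→d28:-→d29:-→d30:-→d31:-→d32:H5 -> H5
  + 2.188.46.0/24 (H1) depth=24
  lookup 174.160.4.30: bits 101011101010 walk d0:-→d1:H2→d2:-→d3:-→d4:-→d5:-→d6:-→d7:-→d8:H2→d9:-→d10:-→d11:-→d12:H0 -> H0
  lookup 128.0.35.48: bits 10 walk d0:-→d1:H2→d2:- -> H2
  lookup 202.26.237.74: bits 1 walk d0:-→d1:H2 -> H2
  + 2.188.46.192/27 (H1) depth=27
  lookup 184.255.0.1: bits 1011100011111111 walk d0:-→d1:H2→d2:-→d3:-→d4:-→d5:-→d6:-→d7:-→d8:-→d9:-→d10:-→d11:-→d12:-→d13:-→d14:-→d15:-→d16:H7 -> H7
  lookup 2.188.46.207: bits 000000101011110000101110110 walk d0:-→d1:-→d2:-→d3:-→d4:-→d5:-→d6:-→d7:-→d8:-→d9:-→d10:-→d11:H1→d12:-→d13:-→d14:-→d15:-→d16:-→d17:-→d18:-→d19:-→d20:-→d21:-→d22:-→d23:-→d24:H1→d25:-→d26:-→d27:H1 -> H1
  + 187.0.0.0/8 (H7) depth=8
  + 187.174.29.0/24 (H3) depth=24
  + 184.255.233.32/28 (H4) depth=28
  + 187.174.0.0/18 (H0) depth=18
  + 174.168.0.0/16 (H6) depth=16

== LOOKUPS ==
["H2","H0","H1","H5","H0","H2","H2","H7","H1"]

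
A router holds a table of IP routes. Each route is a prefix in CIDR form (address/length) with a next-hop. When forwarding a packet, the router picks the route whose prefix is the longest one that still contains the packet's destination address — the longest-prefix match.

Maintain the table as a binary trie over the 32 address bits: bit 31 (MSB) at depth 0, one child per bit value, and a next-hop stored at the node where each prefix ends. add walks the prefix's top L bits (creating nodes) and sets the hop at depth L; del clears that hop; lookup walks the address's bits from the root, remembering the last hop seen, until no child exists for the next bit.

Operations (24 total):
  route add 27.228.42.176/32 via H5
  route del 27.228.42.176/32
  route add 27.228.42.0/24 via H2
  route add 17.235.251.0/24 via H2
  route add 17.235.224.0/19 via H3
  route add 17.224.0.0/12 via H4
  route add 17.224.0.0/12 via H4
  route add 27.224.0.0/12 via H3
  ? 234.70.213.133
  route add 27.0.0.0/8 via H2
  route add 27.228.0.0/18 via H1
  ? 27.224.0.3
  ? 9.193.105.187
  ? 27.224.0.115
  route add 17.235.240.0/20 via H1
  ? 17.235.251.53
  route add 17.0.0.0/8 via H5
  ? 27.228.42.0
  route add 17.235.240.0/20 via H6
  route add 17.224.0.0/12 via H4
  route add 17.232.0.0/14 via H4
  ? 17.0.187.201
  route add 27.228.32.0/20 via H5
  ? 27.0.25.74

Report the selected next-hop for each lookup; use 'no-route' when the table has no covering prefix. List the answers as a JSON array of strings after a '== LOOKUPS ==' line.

Trace:
  add 27.228.42.176/32 -> H5 at depth 32
  - 27.228.42.176/32 clear@32
  add 27.228.42.0/24 -> H2 at depth 24
  add 17.235.251.0/24 -> H2 at depth 24
  add 17.235.224.0/19 -> H3 at depth 19
  add 17.224.0.0/12 -> H4 at depth 12
  add 17.224.0.0/12 -> H4 at depth 12
  add 27.224.0.0/12 -> H3 at depth 12
  ? 234.70.213.133  path d0:-  best=no-route
  add 27.0.0.0/8 -> H2 at depth 8
  add 27.228.0.0/18 -> H1 at depth 18
  ? 27.224.0.3  path d0:-→d1:-→d2:-→d3:-→d4:-→d5:-→d6:-→d7:-→d8:H2→d9:-→d10:-→d11:-→d12:H3→d13:-  best=H3
  ? 9.193.105.187  path d0:-→d1:-→d2:-→d3:-  best=no-route
  ? 27.224.0.115  path d0:-→d1:-→d2:-→d3:-→d4:-→d5:-→d6:-→d7:-→d8:H2→d9:-→d10:-→d11:-→d12:H3→d13:-  best=H3
  add 17.235.240.0/20 -> H1 at depth 20
  ? 17.235.251.53  path d0:-→d1:-→d2:-→d3:-→d4:-→d5:-→d6:-→d7:-→d8:-→d9:-→d10:-→d11:-→d12:H4→d13:-→d14:-→d15:-→d16:-→d17:-→d18:-→d19:H3→d20:H1→d21:-→d22:-→d23:-→d24:H2  best=H2
  add 17.0.0.0/8 -> H5 at depth 8
  ? 27.228.42.0  path d0:-→d1:-→d2:-→d3:-→d4:-→d5:-→d6:-→d7:-→d8:H2→d9:-→d10:-→d11:-→d12:H3→d13:-→d14:-→d15:-→d16:-→d17:-→d18:H1→d19:-→d20:-→d21:-→d22:-→d23:-→d24:H2  best=H2
  add 17.235.240.0/20 -> H6 at depth 20
  add 17.224.0.0/12 -> H4 at depth 12
  add 17.232.0.0/14 -> H4 at depth 14
  ? 17.0.187.201  path d0:-→d1:-→d2:-→d3:-→d4:-→d5:-→d6:-→d7:-→d8:H5  best=H5
  add 27.228.32.0/20 -> H5 at depth 20
  ? 27.0.25.74  path d0:-→d1:-→d2:-→d3:-→d4:-→d5:-→d6:-→d7:-→d8:H2  best=H2

== LOOKUPS ==
["no-route","H3","no-route","H3","H2","H2","H5","H2"]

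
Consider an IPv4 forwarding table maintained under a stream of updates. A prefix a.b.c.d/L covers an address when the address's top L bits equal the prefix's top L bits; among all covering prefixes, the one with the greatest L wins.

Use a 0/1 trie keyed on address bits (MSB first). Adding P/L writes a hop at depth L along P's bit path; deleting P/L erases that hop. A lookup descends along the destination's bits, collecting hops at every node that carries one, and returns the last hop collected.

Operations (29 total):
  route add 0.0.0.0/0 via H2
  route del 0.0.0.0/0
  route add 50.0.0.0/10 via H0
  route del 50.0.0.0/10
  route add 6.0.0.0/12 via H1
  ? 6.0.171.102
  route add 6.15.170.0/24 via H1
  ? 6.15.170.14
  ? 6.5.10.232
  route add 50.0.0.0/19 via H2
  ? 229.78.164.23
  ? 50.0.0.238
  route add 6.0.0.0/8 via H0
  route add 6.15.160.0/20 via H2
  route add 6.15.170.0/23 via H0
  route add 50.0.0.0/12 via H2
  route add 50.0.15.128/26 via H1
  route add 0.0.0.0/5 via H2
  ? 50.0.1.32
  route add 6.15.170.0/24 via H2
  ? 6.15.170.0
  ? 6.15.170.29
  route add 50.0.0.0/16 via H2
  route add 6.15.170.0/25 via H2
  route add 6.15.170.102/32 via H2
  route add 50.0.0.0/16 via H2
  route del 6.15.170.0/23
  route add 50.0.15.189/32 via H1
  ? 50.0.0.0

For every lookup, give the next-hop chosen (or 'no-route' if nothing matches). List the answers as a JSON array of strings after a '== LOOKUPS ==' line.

Trace:
  + 0.0.0.0/0 (H2) depth=0
  - 0.0.0.0/0 clear@0
  + 50.0.0.0/10 (H0) depth=10
  - 50.0.0.0/10 clear@10
  + 6.0.0.0/12 (H1) depth=12
  Q 6.0.171.102: descend 000001100000 ; hops seen [H1] ; pick H1
  + 6.15.170.0/24 (H1) depth=24
  Q 6.15.170.14: descend 000001100000111110101010 ; hops seen [H1,H1] ; pick H1
  Q 6.5.10.232: descend 000001100000 ; hops seen [H1] ; pick H1
  + 50.0.0.0/19 (H2) depth=19
  Q 229.78.164.23: descend ε ; hops seen [∅] ; pick no-route
  Q 50.0.0.238: descend 0011001000000000000 ; hops seen [H2] ; pick H2
  + 6.0.0.0/8 (H0) depth=8
  + 6.15.160.0/20 (H2) depth=20
  + 6.15.170.0/23 (H0) depth=23
  + 50.0.0.0/12 (H2) depth=12
  + 50.0.15.128/26 (H1) depth=26
  + 0.0.0.0/5 (H2) depth=5
  Q 50.0.1.32: descend 00110010000000000000 ; hops seen [H2,H2] ; pick H2
  + 6.15.170.0/24 (H2) depth=24
  Q 6.15.170.0: descend 000001100000111110101010 ; hops seen [H2,H0,H1,H2,H0,H2] ; pick H2
  Q 6.15.170.29: descend 000001100000111110101010 ; hops seen [H2,H0,H1,H2,H0,H2] ; pick H2
  + 50.0.0.0/16 (H2) depth=16
  + 6.15.170.0/25 (H2) depth=25
  + 6.15.170.102/32 (H2) depth=32
  + 50.0.0.0/16 (H2) depth=16
  - 6.15.170.0/23 clear@23
  + 50.0.15.189/32 (H1) depth=32
  Q 50.0.0.0: descend 00110010000000000000 ; hops seen [H2,H2,H2] ; pick H2

== LOOKUPS ==
["H1","H1","H1","no-route","H2","H2","H2","H2","H2"]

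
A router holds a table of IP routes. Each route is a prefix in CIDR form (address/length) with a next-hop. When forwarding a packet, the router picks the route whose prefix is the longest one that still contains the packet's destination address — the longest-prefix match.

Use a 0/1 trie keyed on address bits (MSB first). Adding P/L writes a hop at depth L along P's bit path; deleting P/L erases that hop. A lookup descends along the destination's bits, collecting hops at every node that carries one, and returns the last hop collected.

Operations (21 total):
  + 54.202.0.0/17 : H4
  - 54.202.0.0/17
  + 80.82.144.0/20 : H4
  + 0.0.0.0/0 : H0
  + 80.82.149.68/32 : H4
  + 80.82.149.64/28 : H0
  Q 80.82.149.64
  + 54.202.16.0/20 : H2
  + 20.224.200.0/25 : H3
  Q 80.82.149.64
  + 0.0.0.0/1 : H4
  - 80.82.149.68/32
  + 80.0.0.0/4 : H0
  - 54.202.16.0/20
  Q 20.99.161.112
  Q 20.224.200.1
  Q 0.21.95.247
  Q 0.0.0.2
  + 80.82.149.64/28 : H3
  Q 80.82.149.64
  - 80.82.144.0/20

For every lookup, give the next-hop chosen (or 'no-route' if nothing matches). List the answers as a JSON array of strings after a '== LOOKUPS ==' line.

Trace:
  + 54.202.0.0/17 (H4) depth=17
  del 54.202.0.0/17 (clear depth 17)
  + 80.82.144.0/20 (H4) depth=20
  + 0.0.0.0/0 (H0) depth=0
  + 80.82.149.68/32 (H4) depth=32
  + 80.82.149.64/28 (H0) depth=28
  lookup 80.82.149.64: bits 01010000010100101001010101000 walk d0:H0→d1:-→d2:-→d3:-→d4:-→d5:-→d6:-→d7:-→d8:-→d9:-→d10:-→d11:-→d12:-→d13:-→d14:-→d15:-→d16:-→d17:-→d18:-→d19:-→d20:H4→d21:-→d22:-→d23:-→d24:-→d25:-→d26:-→d27:-→d28:H0→d29:- -> H0
  + 54.202.16.0/20 (H2) depth=20
  + 20.224.200.0/25 (H3) depth=25
  lookup 80.82.149.64: bits 01010000010100101001010101000 walk d0:H0→d1:-→d2:-→d3:-→d4:-→d5:-→d6:-→d7:-→d8:-→d9:-→d10:-→d11:-→d12:-→d13:-→d14:-→d15:-→d16:-→d17:-→d18:-→d19:-→d20:H4→d21:-→d22:-→d23:-→d24:-→d25:-→d26:-→d27:-→d28:H0→d29:- -> H0
  + 0.0.0.0/1 (H4) depth=1
  del 80.82.149.68/32 (clear depth 32)
  + 80.0.0.0/4 (H0) depth=4
  del 54.202.16.0/20 (clear depth 20)
  lookup 20.99.161.112: bits 00010100 walk d0:H0→d1:H4→d2:-→d3:-→d4:-→d5:-→d6:-→d7:-→d8:- -> H4
  lookup 20.224.200.1: bits 0001010011100000110010000 walk d0:H0→d1:H4→d2:-→d3:-→d4:-→d5:-→d6:-→d7:-→d8:-→d9:-→d10:-→d11:-→d12:-→d13:-→d14:-→d15:-→d16:-→d17:-→d18:-→d19:-→d20:-→d21:-→d22:-→d23:-→d24:-→d25:H3 -> H3
  lookup 0.21.95.247: bits 000 walk d0:H0→d1:H4→d2:-→d3:- -> H4
  lookup 0.0.0.2: bits 000 walk d0:H0→d1:H4→d2:-→d3:- -> H4
  + 80.82.149.64/28 (H3) depth=28
  lookup 80.82.149.64: bits 01010000010100101001010101000 walk d0:H0→d1:H4→d2:-→d3:-→d4:H0→d5:-→d6:-→d7:-→d8:-→d9:-→d10:-→d11:-→d12:-→d13:-→d14:-→d15:-→d16:-→d17:-→d18:-→d19:-→d20:H4→d21:-→d22:-→d23:-→d24:-→d25:-→d26:-→d27:-→d28:H3→d29:- -> H3
  del 80.82.144.0/20 (clear depth 20)

== LOOKUPS ==
["H0","H0","H4","H3","H4","H4","H3"]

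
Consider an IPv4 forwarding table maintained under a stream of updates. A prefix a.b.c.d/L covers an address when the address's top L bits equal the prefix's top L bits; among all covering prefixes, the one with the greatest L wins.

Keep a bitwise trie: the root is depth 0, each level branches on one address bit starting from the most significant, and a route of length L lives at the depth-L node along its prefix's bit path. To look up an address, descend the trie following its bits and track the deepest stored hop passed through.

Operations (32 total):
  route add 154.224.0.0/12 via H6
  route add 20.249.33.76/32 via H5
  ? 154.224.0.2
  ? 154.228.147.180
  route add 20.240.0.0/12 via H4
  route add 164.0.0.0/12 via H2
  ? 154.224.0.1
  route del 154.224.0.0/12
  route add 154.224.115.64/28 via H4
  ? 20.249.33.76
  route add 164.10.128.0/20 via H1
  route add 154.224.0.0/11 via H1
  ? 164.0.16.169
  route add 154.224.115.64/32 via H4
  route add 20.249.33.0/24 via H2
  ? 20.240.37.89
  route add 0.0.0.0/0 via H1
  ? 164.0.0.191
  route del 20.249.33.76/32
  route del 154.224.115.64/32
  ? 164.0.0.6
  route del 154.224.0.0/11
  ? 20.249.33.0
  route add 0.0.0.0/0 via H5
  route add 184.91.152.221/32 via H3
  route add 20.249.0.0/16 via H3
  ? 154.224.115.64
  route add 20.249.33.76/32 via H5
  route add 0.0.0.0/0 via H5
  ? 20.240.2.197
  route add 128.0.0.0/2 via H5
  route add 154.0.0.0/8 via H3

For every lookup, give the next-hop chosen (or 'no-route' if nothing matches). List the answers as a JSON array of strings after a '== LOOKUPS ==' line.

Trace:
  add 154.224.0.0/12 -> H6 at depth 12
  add 20.249.33.76/32 -> H5 at depth 32
  Q 154.224.0.2: descend 100110101110 ; hops seen [H6] ; pick H6
  Q 154.228.147.180: descend 100110101110 ; hops seen [H6] ; pick H6
  add 20.240.0.0/12 -> H4 at depth 12
  add 164.0.0.0/12 -> H2 at depth 12
  Q 154.224.0.1: descend 100110101110 ; hops seen [H6] ; pick H6
  del 154.224.0.0/12 (clear depth 12)
  add 154.224.115.64/28 -> H4 at depth 28
  Q 20.249.33.76: descend 00010100111110010010000101001100 ; hops seen [H4,H5] ; pick H5
  add 164.10.128.0/20 -> H1 at depth 20
  add 154.224.0.0/11 -> H1 at depth 11
  Q 164.0.16.169: descend 101001000000 ; hops seen [H2] ; pick H2
  add 154.224.115.64/32 -> H4 at depth 32
  add 20.249.33.0/24 -> H2 at depth 24
  Q 20.240.37.89: descend 000101001111 ; hops seen [H4] ; pick H4
  add 0.0.0.0/0 -> H1 at depth 0
  Q 164.0.0.191: descend 101001000000 ; hops seen [H1,H2] ; pick H2
  del 20.249.33.76/32 (clear depth 32)
  del 154.224.115.64/32 (clear depth 32)
  Q 164.0.0.6: descend 101001000000 ; hops seen [H1,H2] ; pick H2
  del 154.224.0.0/11 (clear depth 11)
  Q 20.249.33.0: descend 0001010011111001001000010 ; hops seen [H1,H4,H2] ; pick H2
  add 0.0.0.0/0 -> H5 at depth 0
  add 184.91.152.221/32 -> H3 at depth 32
  add 20.249.0.0/16 -> H3 at depth 16
  Q 154.224.115.64: descend 10011010111000000111001101000000 ; hops seen [H5,H4] ; pick H4
  add 20.249.33.76/32 -> H5 at depth 32
  add 0.0.0.0/0 -> H5 at depth 0
  Q 20.240.2.197: descend 000101001111 ; hops seen [H5,H4] ; pick H4
  add 128.0.0.0/2 -> H5 at depth 2
  add 154.0.0.0/8 -> H3 at depth 8

== LOOKUPS ==
["H6","H6","H6","H5","H2","H4","H2","H2","H2","H4","H4"]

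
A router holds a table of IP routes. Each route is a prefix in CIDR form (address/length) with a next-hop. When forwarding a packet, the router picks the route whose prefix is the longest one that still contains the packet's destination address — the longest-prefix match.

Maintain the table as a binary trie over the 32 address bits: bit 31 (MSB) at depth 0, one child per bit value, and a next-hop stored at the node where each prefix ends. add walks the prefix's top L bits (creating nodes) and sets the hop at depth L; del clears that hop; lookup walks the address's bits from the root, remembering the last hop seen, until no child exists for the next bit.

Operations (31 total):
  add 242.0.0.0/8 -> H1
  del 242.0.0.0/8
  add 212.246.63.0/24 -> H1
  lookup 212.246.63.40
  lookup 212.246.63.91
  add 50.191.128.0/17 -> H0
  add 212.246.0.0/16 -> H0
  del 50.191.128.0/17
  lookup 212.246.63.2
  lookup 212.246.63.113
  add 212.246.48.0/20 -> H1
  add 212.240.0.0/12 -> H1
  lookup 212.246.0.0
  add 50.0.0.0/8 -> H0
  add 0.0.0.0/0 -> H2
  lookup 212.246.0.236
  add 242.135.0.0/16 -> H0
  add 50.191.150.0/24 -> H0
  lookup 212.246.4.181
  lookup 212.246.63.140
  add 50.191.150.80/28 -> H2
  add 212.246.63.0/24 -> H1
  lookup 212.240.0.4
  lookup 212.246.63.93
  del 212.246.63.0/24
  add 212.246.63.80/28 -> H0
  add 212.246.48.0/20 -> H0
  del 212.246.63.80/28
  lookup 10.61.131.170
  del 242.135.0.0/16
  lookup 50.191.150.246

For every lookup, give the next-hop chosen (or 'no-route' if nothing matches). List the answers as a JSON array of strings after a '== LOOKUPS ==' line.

Trace:
  add 242.0.0.0/8 -> H1 at depth 8
  - 242.0.0.0/8 clear@8
  add 212.246.63.0/24 -> H1 at depth 24
  ? 212.246.63.40  path d0:-→d1:-→d2:-→d3:-→d4:-→d5:-→d6:-→d7:-→d8:-→d9:-→d10:-→d11:-→d12:-→d13:-→d14:-→d15:-→d16:-→d17:-→d18:-→d19:-→d20:-→d21:-→d22:-→d23:-→d24:H1  best=H1
  ? 212.246.63.91  path d0:-→d1:-→d2:-→d3:-→d4:-→d5:-→d6:-→d7:-→d8:-→d9:-→d10:-→d11:-→d12:-→d13:-→d14:-→d15:-→d16:-→d17:-→d18:-→d19:-→d20:-→d21:-→d22:-→d23:-→d24:H1  best=H1
  add 50.191.128.0/17 -> H0 at depth 17
  add 212.246.0.0/16 -> H0 at depth 16
  - 50.191.128.0/17 clear@17
  ? 212.246.63.2  path d0:-→d1:-→d2:-→d3:-→d4:-→d5:-→d6:-→d7:-→d8:-→d9:-→d10:-→d11:-→d12:-→d13:-→d14:-→d15:-→d16:H0→d17:-→d18:-→d19:-→d20:-→d21:-→d22:-→d23:-→d24:H1  best=H1
  ? 212.246.63.113  path d0:-→d1:-→d2:-→d3:-→d4:-→d5:-→d6:-→d7:-→d8:-→d9:-→d10:-→d11:-→d12:-→d13:-→d14:-→d15:-→d16:H0→d17:-→d18:-→d19:-→d20:-→d21:-→d22:-→d23:-→d24:H1  best=H1
  add 212.246.48.0/20 -> H1 at depth 20
  add 212.240.0.0/12 -> H1 at depth 12
  ? 212.246.0.0  path d0:-→d1:-→d2:-→d3:-→d4:-→d5:-→d6:-→d7:-→d8:-→d9:-→d10:-→d11:-→d12:H1→d13:-→d14:-→d15:-→d16:H0→d17:-→d18:-  best=H0
  add 50.0.0.0/8 -> H0 at depth 8
  add 0.0.0.0/0 -> H2 at depth 0
  ? 212.246.0.236  path d0:H2→d1:-→d2:-→d3:-→d4:-→d5:-→d6:-→d7:-→d8:-→d9:-→d10:-→d11:-→d12:H1→d13:-→d14:-→d15:-→d16:H0→d17:-→d18:-  best=H0
  add 242.135.0.0/16 -> H0 at depth 16
  add 50.191.150.0/24 -> H0 at depth 24
  ? 212.246.4.181  path d0:H2→d1:-→d2:-→d3:-→d4:-→d5:-→d6:-→d7:-→d8:-→d9:-→d10:-→d11:-→d12:H1→d13:-→d14:-→d15:-→d16:H0→d17:-→d18:-  best=H0
  ? 212.246.63.140  path d0:H2→d1:-→d2:-→d3:-→d4:-→d5:-→d6:-→d7:-→d8:-→d9:-→d10:-→d11:-→d12:H1→d13:-→d14:-→d15:-→d16:H0→d17:-→d18:-→d19:-→d20:H1→d21:-→d22:-→d23:-→d24:H1  best=H1
  add 50.191.150.80/28 -> H2 at depth 28
  add 212.246.63.0/24 -> H1 at depth 24
  ? 212.240.0.4  path d0:H2→d1:-→d2:-→d3:-→d4:-→d5:-→d6:-→d7:-→d8:-→d9:-→d10:-→d11:-→d12:H1→d13:-  best=H1
  ? 212.246.63.93  path d0:H2→d1:-→d2:-→d3:-→d4:-→d5:-→d6:-→d7:-→d8:-→d9:-→d10:-→d11:-→d12:H1→d13:-→d14:-→d15:-→d16:H0→d17:-→d18:-→d19:-→d20:H1→d21:-→d22:-→d23:-→d24:H1  best=H1
  - 212.246.63.0/24 clear@24
  add 212.246.63.80/28 -> H0 at depth 28
  add 212.246.48.0/20 -> H0 at depth 20
  - 212.246.63.80/28 clear@28
  ? 10.61.131.170  path d0:H2→d1:-→d2:-  best=H2
  - 242.135.0.0/16 clear@16
  ? 50.191.150.246  path d0:H2→d1:-→d2:-→d3:-→d4:-→d5:-→d6:-→d7:-→d8:H0→d9:-→d10:-→d11:-→d12:-→d13:-→d14:-→d15:-→d16:-→d17:-→d18:-→d19:-→d20:-→d21:-→d22:-→d23:-→d24:H0  best=H0

== LOOKUPS ==
["H1","H1","H1","H1","H0","H0","H0","H1","H1","H1","H2","H0"]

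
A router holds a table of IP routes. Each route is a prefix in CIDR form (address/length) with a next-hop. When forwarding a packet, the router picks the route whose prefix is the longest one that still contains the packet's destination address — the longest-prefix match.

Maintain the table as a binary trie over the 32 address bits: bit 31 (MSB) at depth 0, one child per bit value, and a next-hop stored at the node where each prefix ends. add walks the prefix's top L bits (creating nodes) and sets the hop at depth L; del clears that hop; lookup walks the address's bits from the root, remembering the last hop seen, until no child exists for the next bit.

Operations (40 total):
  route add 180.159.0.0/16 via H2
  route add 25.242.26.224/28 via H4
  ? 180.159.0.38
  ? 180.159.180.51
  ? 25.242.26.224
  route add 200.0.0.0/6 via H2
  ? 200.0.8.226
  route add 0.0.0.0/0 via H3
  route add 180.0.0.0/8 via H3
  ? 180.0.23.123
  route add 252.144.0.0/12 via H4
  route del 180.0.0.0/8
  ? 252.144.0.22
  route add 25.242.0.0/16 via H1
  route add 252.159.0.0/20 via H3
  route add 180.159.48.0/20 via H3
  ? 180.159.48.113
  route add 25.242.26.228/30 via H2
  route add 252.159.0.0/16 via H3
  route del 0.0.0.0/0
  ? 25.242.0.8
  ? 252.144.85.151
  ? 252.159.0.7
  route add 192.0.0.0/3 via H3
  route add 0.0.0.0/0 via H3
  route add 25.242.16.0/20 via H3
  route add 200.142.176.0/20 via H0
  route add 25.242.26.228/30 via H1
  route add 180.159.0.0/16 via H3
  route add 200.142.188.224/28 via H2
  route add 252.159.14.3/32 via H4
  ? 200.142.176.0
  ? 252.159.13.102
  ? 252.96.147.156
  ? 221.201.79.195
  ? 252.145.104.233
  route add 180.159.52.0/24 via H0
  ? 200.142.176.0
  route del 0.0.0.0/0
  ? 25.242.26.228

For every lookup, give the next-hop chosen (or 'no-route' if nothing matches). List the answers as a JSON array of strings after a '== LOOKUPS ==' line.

Apply in order:
  + 180.159.0.0/16 (H2) depth=16
  + 25.242.26.224/28 (H4) depth=28
  lookup 180.159.0.38: bits 1011010010011111 walk d0:-→d1:-→d2:-→d3:-→d4:-→d5:-→d6:-→d7:-→d8:-→d9:-→d10:-→d11:-→d12:-→d13:-→d14:-→d15:-→d16:H2 -> H2
  lookup 180.159.180.51: bits 1011010010011111 walk d0:-→d1:-→d2:-→d3:-→d4:-→d5:-→d6:-→d7:-→d8:-→d9:-→d10:-→d11:-→d12:-→d13:-→d14:-→d15:-→d16:H2 -> H2
  lookup 25.242.26.224: bits 0001100111110010000110101110 walk d0:-→d1:-→d2:-→d3:-→d4:-→d5:-→d6:-→d7:-→d8:-→d9:-→d10:-→d11:-→d12:-→d13:-→d14:-→d15:-→d16:-→d17:-→d18:-→d19:-→d20:-→d21:-→d22:-→d23:-→d24:-→d25:-→d26:-→d27:-→d28:H4 -> H4
  + 200.0.0.0/6 (H2) depth=6
  lookup 200.0.8.226: bits 110010 walk d0:-→d1:-→d2:-→d3:-→d4:-→d5:-→d6:H2 -> H2
  + 0.0.0.0/0 (H3) depth=0
  + 180.0.0.0/8 (H3) depth=8
  lookup 180.0.23.123: bits 10110100 walk d0:H3→d1:-→d2:-→d3:-→d4:-→d5:-→d6:-→d7:-→d8:H3 -> H3
  + 252.144.0.0/12 (H4) depth=12
  - 180.0.0.0/8 clear@8
  lookup 252.144.0.22: bits 111111001001 walk d0:H3→d1:-→d2:-→d3:-→d4:-→d5:-→d6:-→d7:-→d8:-→d9:-→d10:-→d11:-→d12:H4 -> H4
  + 25.242.0.0/16 (H1) depth=16
  + 252.159.0.0/20 (H3) depth=20
  + 180.159.48.0/20 (H3) depth=20
  lookup 180.159.48.113: bits 10110100100111110011 walk d0:H3→d1:-→d2:-→d3:-→d4:-→d5:-→d6:-→d7:-→d8:-→d9:-→d10:-→d11:-→d12:-→d13:-→d14:-→d15:-→d16:H2→d17:-→d18:-→d19:-→d20:H3 -> H3
  + 25.242.26.228/30 (H2) depth=30
  + 252.159.0.0/16 (H3) depth=16
  - 0.0.0.0/0 clear@0
  lookup 25.242.0.8: bits 0001100111110010000 walk d0:-→d1:-→d2:-→d3:-→d4:-→d5:-→d6:-→d7:-→d8:-→d9:-→d10:-→d11:-→d12:-→d13:-→d14:-→d15:-→d16:H1→d17:-→d18:-→d19:- -> H1
  lookup 252.144.85.151: bits 111111001001 walk d0:-→d1:-→d2:-→d3:-→d4:-→d5:-→d6:-→d7:-→d8:-→d9:-→d10:-→d11:-→d12:H4 -> H4
  lookup 252.159.0.7: bits 11111100100111110000 walk d0:-→d1:-→d2:-→d3:-→d4:-→d5:-→d6:-→d7:-→d8:-→d9:-→d10:-→d11:-→d12:H4→d13:-→d14:-→d15:-→d16:H3→d17:-→d18:-→d19:-→d20:H3 -> H3
  + 192.0.0.0/3 (H3) depth=3
  + 0.0.0.0/0 (H3) depth=0
  + 25.242.16.0/20 (H3) depth=20
  + 200.142.176.0/20 (H0) depth=20
  + 25.242.26.228/30 (H1) depth=30
  + 180.159.0.0/16 (H3) depth=16
  + 200.142.188.224/28 (H2) depth=28
  + 252.159.14.3/32 (H4) depth=32
  lookup 200.142.176.0: bits 11001000100011101011 walk d0:H3→d1:-→d2:-→d3:H3→d4:-→d5:-→d6:H2→d7:-→d8:-→d9:-→d10:-→d11:-→d12:-→d13:-→d14:-→d15:-→d16:-→d17:-→d18:-→d19:-→d20:H0 -> H0
  lookup 252.159.13.102: bits 1111110010011111000011 walk d0:H3→d1:-→d2:-→d3:-→d4:-→d5:-→d6:-→d7:-→d8:-→d9:-→d10:-→d11:-→d12:H4→d13:-→d14:-→d15:-→d16:H3→d17:-→d18:-→d19:-→d20:H3→d21:-→d22:- -> H3
  lookup 252.96.147.156: bits 11111100 walk d0:H3→d1:-→d2:-→d3:-→d4:-→d5:-→d6:-→d7:-→d8:- -> H3
  lookup 221.201.79.195: bits 110 walk d0:H3→d1:-→d2:-→d3:H3 -> H3
  lookup 252.145.104.233: bits 111111001001 walk d0:H3→d1:-→d2:-→d3:-→d4:-→d5:-→d6:-→d7:-→d8:-→d9:-→d10:-→d11:-→d12:H4 -> H4
  + 180.159.52.0/24 (H0) depth=24
  lookup 200.142.176.0: bits 11001000100011101011 walk d0:H3→d1:-→d2:-→d3:H3→d4:-→d5:-→d6:H2→d7:-→d8:-→d9:-→d10:-→d11:-→d12:-→d13:-→d14:-→d15:-→d16:-→d17:-→d18:-→d19:-→d20:H0 -> H0
  - 0.0.0.0/0 clear@0
  lookup 25.242.26.228: bits 000110011111001000011010111001 walk d0:-→d1:-→d2:-→d3:-→d4:-→d5:-→d6:-→d7:-→d8:-→d9:-→d10:-→d11:-→d12:-→d13:-→d14:-→d15:-→d16:H1→d17:-→d18:-→d19:-→d20:H3→d21:-→d22:-→d23:-→d24:-→d25:-→d26:-→d27:-→d28:H4→d29:-→d30:H1 -> H1

== LOOKUPS ==
["H2","H2","H4","H2","H3","H4","H3","H1","H4","H3","H0","H3","H3","H3","H4","H0","H1"]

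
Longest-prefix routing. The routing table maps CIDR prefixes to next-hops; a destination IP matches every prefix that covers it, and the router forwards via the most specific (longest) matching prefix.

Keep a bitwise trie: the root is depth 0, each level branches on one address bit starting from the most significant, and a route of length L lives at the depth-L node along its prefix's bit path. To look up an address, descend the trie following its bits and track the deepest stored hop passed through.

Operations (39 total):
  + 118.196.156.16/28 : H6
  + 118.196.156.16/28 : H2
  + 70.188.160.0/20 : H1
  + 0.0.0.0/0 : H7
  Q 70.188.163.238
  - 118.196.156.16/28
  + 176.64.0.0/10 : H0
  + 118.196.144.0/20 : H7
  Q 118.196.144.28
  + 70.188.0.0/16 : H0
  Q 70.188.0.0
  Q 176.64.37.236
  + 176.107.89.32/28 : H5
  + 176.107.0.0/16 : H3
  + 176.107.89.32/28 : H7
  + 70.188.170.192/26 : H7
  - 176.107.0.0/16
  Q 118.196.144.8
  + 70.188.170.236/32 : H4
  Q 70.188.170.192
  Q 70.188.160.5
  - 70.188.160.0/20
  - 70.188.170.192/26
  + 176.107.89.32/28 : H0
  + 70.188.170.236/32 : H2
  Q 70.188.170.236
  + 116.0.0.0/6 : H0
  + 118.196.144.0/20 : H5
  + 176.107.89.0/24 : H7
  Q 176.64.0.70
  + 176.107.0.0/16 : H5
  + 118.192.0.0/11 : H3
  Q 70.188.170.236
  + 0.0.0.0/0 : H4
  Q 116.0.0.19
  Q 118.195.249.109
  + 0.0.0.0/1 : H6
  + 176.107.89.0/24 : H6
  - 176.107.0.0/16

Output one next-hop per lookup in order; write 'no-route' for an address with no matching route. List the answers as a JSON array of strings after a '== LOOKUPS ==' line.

Trace:
  add 118.196.156.16/28 -> H6 at depth 28
  add 118.196.156.16/28 -> H2 at depth 28
  add 70.188.160.0/20 -> H1 at depth 20
  add 0.0.0.0/0 -> H7 at depth 0
  ? 70.188.163.238  path d0:H7→d1:-→d2:-→d3:-→d4:-→d5:-→d6:-→d7:-→d8:-→d9:-→d10:-→d11:-→d12:-→d13:-→d14:-→d15:-→d16:-→d17:-→d18:-→d19:-→d20:H1  best=H1
  del 118.196.156.16/28 (clear depth 28)
  add 176.64.0.0/10 -> H0 at depth 10
  add 118.196.144.0/20 -> H7 at depth 20
  ? 118.196.144.28  path d0:H7→d1:-→d2:-→d3:-→d4:-→d5:-→d6:-→d7:-→d8:-→d9:-→d10:-→d11:-→d12:-→d13:-→d14:-→d15:-→d16:-→d17:-→d18:-→d19:-→d20:H7  best=H7
  add 70.188.0.0/16 -> H0 at depth 16
  ? 70.188.0.0  path d0:H7→d1:-→d2:-→d3:-→d4:-→d5:-→d6:-→d7:-→d8:-→d9:-→d10:-→d11:-→d12:-→d13:-→d14:-→d15:-→d16:H0  best=H0
  ? 176.64.37.236  path d0:H7→d1:-→d2:-→d3:-→d4:-→d5:-→d6:-→d7:-→d8:-→d9:-→d10:H0  best=H0
  add 176.107.89.32/28 -> H5 at depth 28
  add 176.107.0.0/16 -> H3 at depth 16
  add 176.107.89.32/28 -> H7 at depth 28
  add 70.188.170.192/26 -> H7 at depth 26
  del 176.107.0.0/16 (clear depth 16)
  ? 118.196.144.8  path d0:H7→d1:-→d2:-→d3:-→d4:-→d5:-→d6:-→d7:-→d8:-→d9:-→d10:-→d11:-→d12:-→d13:-→d14:-→d15:-→d16:-→d17:-→d18:-→d19:-→d20:H7  best=H7
  add 70.188.170.236/32 -> H4 at depth 32
  ? 70.188.170.192  path d0:H7→d1:-→d2:-→d3:-→d4:-→d5:-→d6:-→d7:-→d8:-→d9:-→d10:-→d11:-→d12:-→d13:-→d14:-→d15:-→d16:H0→d17:-→d18:-→d19:-→d20:H1→d21:-→d22:-→d23:-→d24:-→d25:-→d26:H7  best=H7
  ? 70.188.160.5  path d0:H7→d1:-→d2:-→d3:-→d4:-→d5:-→d6:-→d7:-→d8:-→d9:-→d10:-→d11:-→d12:-→d13:-→d14:-→d15:-→d16:H0→d17:-→d18:-→d19:-→d20:H1  best=H1
  del 70.188.160.0/20 (clear depth 20)
  del 70.188.170.192/26 (clear depth 26)
  add 176.107.89.32/28 -> H0 at depth 28
  add 70.188.170.236/32 -> H2 at depth 32
  ? 70.188.170.236  path d0:H7→d1:-→d2:-→d3:-→d4:-→d5:-→d6:-→d7:-→d8:-→d9:-→d10:-→d11:-→d12:-→d13:-→d14:-→d15:-→d16:H0→d17:-→d18:-→d19:-→d20:-→d21:-→d22:-→d23:-→d24:-→d25:-→d26:-→d27:-→d28:-→d29:-→d30:-→d31:-→d32:H2  best=H2
  add 116.0.0.0/6 -> H0 at depth 6
  add 118.196.144.0/20 -> H5 at depth 20
  add 176.107.89.0/24 -> H7 at depth 24
  ? 176.64.0.70  path d0:H7→d1:-→d2:-→d3:-→d4:-→d5:-→d6:-→d7:-→d8:-→d9:-→d10:H0  best=H0
  add 176.107.0.0/16 -> H5 at depth 16
  add 118.192.0.0/11 -> H3 at depth 11
  ? 70.188.170.236  path d0:H7→d1:-→d2:-→d3:-→d4:-→d5:-→d6:-→d7:-→d8:-→d9:-→d10:-→d11:-→d12:-→d13:-→d14:-→d15:-→d16:H0→d17:-→d18:-→d19:-→d20:-→d21:-→d22:-→d23:-→d24:-→d25:-→d26:-→d27:-→d28:-→d29:-→d30:-→d31:-→d32:H2  best=H2
  add 0.0.0.0/0 -> H4 at depth 0
  ? 116.0.0.19  path d0:H4→d1:-→d2:-→d3:-→d4:-→d5:-→d6:H0  best=H0
  ? 118.195.249.109  path d0:H4→d1:-→d2:-→d3:-→d4:-→d5:-→d6:H0→d7:-→d8:-→d9:-→d10:-→d11:H3→d12:-→d13:-  best=H3
  add 0.0.0.0/1 -> H6 at depth 1
  add 176.107.89.0/24 -> H6 at depth 24
  del 176.107.0.0/16 (clear depth 16)

== LOOKUPS ==
["H1","H7","H0","H0","H7","H7","H1","H2","H0","H2","H0","H3"]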